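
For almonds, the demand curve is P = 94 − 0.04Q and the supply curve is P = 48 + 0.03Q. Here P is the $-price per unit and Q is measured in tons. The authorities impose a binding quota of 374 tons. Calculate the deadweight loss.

Competitive equilibrium: 94 − 0.04Q = 48 + 0.03Q → Q* = 657.1429, P* = 67.7143.
At Q = 374: demand price = 94 − 0.04·374 = 79.04; supply price = 48 + 0.03·374 = 59.22.
ΔQ = 657.1429 − 374 = 283.1429; wedge = 79.04 − 59.22 = 19.82.
Deadweight loss = ½ × 283.1429 × 19.82 = $2805.95.

$2805.95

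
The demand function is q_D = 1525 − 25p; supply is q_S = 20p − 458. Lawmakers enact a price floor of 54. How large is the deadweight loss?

2775.125

In inverse form: demand p = 61 − 0.04q, supply p = 22.9 + 0.05q.
Competitive equilibrium: 61 − 0.04q = 22.9 + 0.05q → q* = 423.3333, p* = 44.0667.
At the floor p = 54, quantity demanded = (61 − 54)/0.04 = 175.
Sellers' marginal cost at q' = 175: 22.9 + 0.05·175 = 31.65.
Δq = 423.3333 − 175 = 248.3333; wedge = 54 − 31.65 = 22.35.
Welfare loss = ½ × 248.3333 × 22.35 = 2775.125.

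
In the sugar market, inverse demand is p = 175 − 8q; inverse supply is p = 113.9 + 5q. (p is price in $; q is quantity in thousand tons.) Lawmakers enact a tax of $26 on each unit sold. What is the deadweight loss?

$26 thousand

Competitive equilibrium: 175 − 8q = 113.9 + 5q → q* = 4.7, p* = 137.4.
With the tax, the buyer price exceeds the seller price by 26: (175 − 8q) − (113.9 + 5q) = 26 → q' = 2.7.
Δq = 4.7 − 2.7 = 2; the wedge equals the tax, 26.
DWL = ½ × 2 × 26 = $26 thousand.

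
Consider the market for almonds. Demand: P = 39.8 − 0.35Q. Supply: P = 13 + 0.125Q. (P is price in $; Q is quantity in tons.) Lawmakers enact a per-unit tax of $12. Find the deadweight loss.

$151.58

Competitive equilibrium: 39.8 − 0.35Q = 13 + 0.125Q → Q* = 56.4211, P* = 20.0526.
With the tax, the buyer price exceeds the seller price by 12: (39.8 − 0.35Q) − (13 + 0.125Q) = 12 → Q' = 31.1579.
ΔQ = 56.4211 − 31.1579 = 25.2632; the wedge equals the tax, 12.
DWL = ½ × 25.2632 × 12 = $151.58.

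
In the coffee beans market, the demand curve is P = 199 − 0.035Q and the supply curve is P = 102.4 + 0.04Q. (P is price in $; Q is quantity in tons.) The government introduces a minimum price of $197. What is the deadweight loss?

$56812.85

Competitive equilibrium: 199 − 0.035Q = 102.4 + 0.04Q → Q* = 1288, P* = 153.92.
At the floor P = 197, quantity demanded = (199 − 197)/0.035 = 57.14286.
Sellers' marginal cost at Q' = 57.14286: 102.4 + 0.04·57.14286 = 104.68571.
ΔQ = 1288 − 57.14286 = 1230.85714; wedge = 197 − 104.68571 = 92.31429.
Welfare loss = ½ × 1230.85714 × 92.31429 = $56812.85.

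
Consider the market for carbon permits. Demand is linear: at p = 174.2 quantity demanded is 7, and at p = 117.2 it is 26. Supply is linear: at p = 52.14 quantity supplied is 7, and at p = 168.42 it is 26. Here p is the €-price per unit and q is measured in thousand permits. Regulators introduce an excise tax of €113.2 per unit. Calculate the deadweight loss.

Demand slope = (117.2 − 174.2)/(26 − 7) = −3, so p = 195.2 − 3q.
Supply slope = (168.42 − 52.14)/(26 − 7) = 6.12, so p = 9.3 + 6.12q.
Competitive equilibrium: 195.2 − 3q = 9.3 + 6.12q → q* = 20.3838, p* = 134.0487.
With the tax, the buyer price exceeds the seller price by 113.2: (195.2 − 3q) − (9.3 + 6.12q) = 113.2 → q' = 7.9715.
Δq = 20.3838 − 7.9715 = 12.4123; the wedge equals the tax, 113.2.
Welfare loss = ½ × 12.4123 × 113.2 = €702.54 thousand.

€702.54 thousand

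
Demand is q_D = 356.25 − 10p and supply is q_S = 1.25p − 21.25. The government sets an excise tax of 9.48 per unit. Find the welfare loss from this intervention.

In inverse form: demand p = 35.625 − 0.1q, supply p = 17 + 0.8q.
Competitive equilibrium: 35.625 − 0.1q = 17 + 0.8q → q* = 20.6944, p* = 33.5556.
With the tax, the buyer price exceeds the seller price by 9.48: (35.625 − 0.1q) − (17 + 0.8q) = 9.48 → q' = 10.1611.
Δq = 20.6944 − 10.1611 = 10.5333; the wedge equals the tax, 9.48.
The triangle = ½ × 10.5333 × 9.48 = 49.928.

49.928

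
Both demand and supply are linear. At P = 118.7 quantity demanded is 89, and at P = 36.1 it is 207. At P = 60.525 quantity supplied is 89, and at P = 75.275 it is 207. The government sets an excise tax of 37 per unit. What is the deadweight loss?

Demand slope = (36.1 − 118.7)/(207 − 89) = −0.7, so P = 181 − 0.7Q.
Supply slope = (75.275 − 60.525)/(207 − 89) = 0.125, so P = 49.4 + 0.125Q.
Competitive equilibrium: 181 − 0.7Q = 49.4 + 0.125Q → Q* = 159.5152, P* = 69.3394.
With the tax, the buyer price exceeds the seller price by 37: (181 − 0.7Q) − (49.4 + 0.125Q) = 37 → Q' = 114.6667.
ΔQ = 159.5152 − 114.6667 = 44.8485; the wedge equals the tax, 37.
DWL = ½ × 44.8485 × 37 = 829.70.

829.70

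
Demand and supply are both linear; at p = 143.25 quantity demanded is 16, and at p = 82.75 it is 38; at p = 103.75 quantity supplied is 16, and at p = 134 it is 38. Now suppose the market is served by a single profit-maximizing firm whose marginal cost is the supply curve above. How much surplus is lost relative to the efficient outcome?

215.86

Demand slope = (82.75 − 143.25)/(38 − 16) = −2.75, so p = 187.25 − 2.75q.
Supply slope = (134 − 103.75)/(38 − 16) = 1.375, so p = 81.75 + 1.375q.
Competitive equilibrium: 187.25 − 2.75q = 81.75 + 1.375q → q* = 25.5758, p* = 116.9167.
Marginal revenue: MR = 187.25 − 5.5q. Set MR = MC: 187.25 − 5.5q = 81.75 + 1.375q → q_m = 15.3455.
Price p_m = 187.25 − 2.75·15.3455 = 145.0499; MC(q_m) = 81.75 + 1.375·15.3455 = 102.8501.
Competitive q* = 25.5758, so Δq = 10.2303; wedge = 145.0499 − 102.8501 = 42.1998.
Welfare loss = ½ × 10.2303 × 42.1998 = 215.86.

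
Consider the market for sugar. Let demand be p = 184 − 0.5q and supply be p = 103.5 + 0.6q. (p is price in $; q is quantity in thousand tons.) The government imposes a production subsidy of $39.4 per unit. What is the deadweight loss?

$705.62 thousand

Competitive equilibrium: 184 − 0.5q = 103.5 + 0.6q → q* = 73.1818, p* = 147.4091.
The subsidy lowers effective supply by 39.4: p = 64.1 + 0.6q.
New quantity: 184 − 0.5q = 64.1 + 0.6q → q' = 109.
Overproduction Δq = 109 − 73.1818 = 35.8182; wedge = subsidy = 39.4.
Welfare loss = ½ × 35.8182 × 39.4 = $705.62 thousand.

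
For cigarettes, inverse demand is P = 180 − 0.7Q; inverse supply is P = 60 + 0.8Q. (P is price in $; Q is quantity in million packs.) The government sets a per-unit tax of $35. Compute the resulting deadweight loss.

Competitive equilibrium: 180 − 0.7Q = 60 + 0.8Q → Q* = 80, P* = 124.
With the tax, the buyer price exceeds the seller price by 35: (180 − 0.7Q) − (60 + 0.8Q) = 35 → Q' = 56.6667.
ΔQ = 80 − 56.6667 = 23.3333; the wedge equals the tax, 35.
The triangle = ½ × 23.3333 × 35 = $408.33 million.

$408.33 million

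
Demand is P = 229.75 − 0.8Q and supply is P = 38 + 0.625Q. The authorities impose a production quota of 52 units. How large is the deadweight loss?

Competitive equilibrium: 229.75 − 0.8Q = 38 + 0.625Q → Q* = 134.5614, P* = 122.1009.
At Q = 52: demand price = 229.75 − 0.8·52 = 188.15; supply price = 38 + 0.625·52 = 70.5.
ΔQ = 134.5614 − 52 = 82.5614; wedge = 188.15 − 70.5 = 117.65.
The triangle = ½ × 82.5614 × 117.65 = 4856.67.

4856.67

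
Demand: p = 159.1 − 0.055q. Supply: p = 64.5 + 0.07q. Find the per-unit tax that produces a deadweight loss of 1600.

20

Competitive equilibrium: 159.1 − 0.055q = 64.5 + 0.07q → q* = 756.8, p* = 117.476.
A tax t gives Δq = t/0.125 and wedge t, so DWL = t²/0.25.
t²/0.25 = 1600 → t² = 400 → t = 20.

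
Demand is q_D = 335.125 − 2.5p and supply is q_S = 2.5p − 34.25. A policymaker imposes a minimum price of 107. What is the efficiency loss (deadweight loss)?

2743.16

In inverse form: demand p = 134.05 − 0.4q, supply p = 13.7 + 0.4q.
Competitive equilibrium: 134.05 − 0.4q = 13.7 + 0.4q → q* = 150.4375, p* = 73.875.
At the floor p = 107, quantity demanded = (134.05 − 107)/0.4 = 67.625.
Sellers' marginal cost at q' = 67.625: 13.7 + 0.4·67.625 = 40.75.
Δq = 150.4375 − 67.625 = 82.8125; wedge = 107 − 40.75 = 66.25.
DWL = ½ × 82.8125 × 66.25 = 2743.16.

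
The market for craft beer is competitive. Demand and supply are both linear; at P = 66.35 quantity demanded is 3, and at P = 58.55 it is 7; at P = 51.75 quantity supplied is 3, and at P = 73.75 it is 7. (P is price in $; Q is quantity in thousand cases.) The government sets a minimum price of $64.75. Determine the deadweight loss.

$4.83 thousand

Demand slope = (58.55 − 66.35)/(7 − 3) = −1.95, so P = 72.2 − 1.95Q.
Supply slope = (73.75 − 51.75)/(7 − 3) = 5.5, so P = 35.25 + 5.5Q.
Competitive equilibrium: 72.2 − 1.95Q = 35.25 + 5.5Q → Q* = 4.9597, P* = 62.5285.
At the floor P = 64.75, quantity demanded = (72.2 − 64.75)/1.95 = 3.8205.
Sellers' marginal cost at Q' = 3.8205: 35.25 + 5.5·3.8205 = 56.2628.
ΔQ = 4.9597 − 3.8205 = 1.1392; wedge = 64.75 − 56.2628 = 8.4872.
The triangle = ½ × 1.1392 × 8.4872 = $4.83 thousand.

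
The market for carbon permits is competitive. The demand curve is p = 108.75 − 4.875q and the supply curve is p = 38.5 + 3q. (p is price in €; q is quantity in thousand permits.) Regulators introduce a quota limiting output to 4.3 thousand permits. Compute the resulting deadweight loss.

€84.07 thousand

Competitive equilibrium: 108.75 − 4.875q = 38.5 + 3q → q* = 8.9206, p* = 65.2619.
At q = 4.3: demand price = 108.75 − 4.875·4.3 = 87.7875; supply price = 38.5 + 3·4.3 = 51.4.
Δq = 8.9206 − 4.3 = 4.6206; wedge = 87.7875 − 51.4 = 36.3875.
The triangle = ½ × 4.6206 × 36.3875 = €84.07 thousand.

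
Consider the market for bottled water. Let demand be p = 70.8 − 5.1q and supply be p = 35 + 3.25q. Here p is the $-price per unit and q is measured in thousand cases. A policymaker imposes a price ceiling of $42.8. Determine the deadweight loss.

Competitive equilibrium: 70.8 − 5.1q = 35 + 3.25q → q* = 4.2874, p* = 48.9341.
At the ceiling p = 42.8, quantity supplied = (42.8 − 35)/3.25 = 2.4.
Willingness to pay at q' = 2.4: 70.8 − 5.1·2.4 = 58.56.
Δq = 4.2874 − 2.4 = 1.8874; wedge = 58.56 − 42.8 = 15.76.
The triangle = ½ × 1.8874 × 15.76 = $14.87 thousand.

$14.87 thousand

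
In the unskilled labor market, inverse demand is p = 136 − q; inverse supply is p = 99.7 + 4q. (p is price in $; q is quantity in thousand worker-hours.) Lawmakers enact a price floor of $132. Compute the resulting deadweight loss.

$26.569 thousand

Competitive equilibrium: 136 − q = 99.7 + 4q → q* = 7.26, p* = 128.74.
At the floor p = 132, quantity demanded = (136 − 132)/1 = 4.
Sellers' marginal cost at q' = 4: 99.7 + 4·4 = 115.7.
Δq = 7.26 − 4 = 3.26; wedge = 132 − 115.7 = 16.3.
Welfare loss = ½ × 3.26 × 16.3 = $26.569 thousand.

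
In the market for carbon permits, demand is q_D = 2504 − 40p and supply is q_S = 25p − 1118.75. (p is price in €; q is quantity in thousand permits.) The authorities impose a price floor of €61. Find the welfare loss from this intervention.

€1441.66 thousand

In inverse form: demand p = 62.6 − 0.025q, supply p = 44.75 + 0.04q.
Competitive equilibrium: 62.6 − 0.025q = 44.75 + 0.04q → q* = 274.6154, p* = 55.7346.
At the floor p = 61, quantity demanded = (62.6 − 61)/0.025 = 64.
Sellers' marginal cost at q' = 64: 44.75 + 0.04·64 = 47.31.
Δq = 274.6154 − 64 = 210.6154; wedge = 61 − 47.31 = 13.69.
Deadweight loss = ½ × 210.6154 × 13.69 = €1441.66 thousand.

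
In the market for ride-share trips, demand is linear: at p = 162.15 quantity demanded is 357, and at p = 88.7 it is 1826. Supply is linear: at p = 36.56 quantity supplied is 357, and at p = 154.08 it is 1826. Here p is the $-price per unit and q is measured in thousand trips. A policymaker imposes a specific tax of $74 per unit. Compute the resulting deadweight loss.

Demand slope = (88.7 − 162.15)/(1826 − 357) = −0.05, so p = 180 − 0.05q.
Supply slope = (154.08 − 36.56)/(1826 − 357) = 0.08, so p = 8 + 0.08q.
Competitive equilibrium: 180 − 0.05q = 8 + 0.08q → q* = 1323.0769, p* = 113.8462.
With the tax, the buyer price exceeds the seller price by 74: (180 − 0.05q) − (8 + 0.08q) = 74 → q' = 753.8462.
Δq = 1323.0769 − 753.8462 = 569.2307; the wedge equals the tax, 74.
Welfare loss = ½ × 569.2307 × 74 = $21061.54 thousand.

$21061.54 thousand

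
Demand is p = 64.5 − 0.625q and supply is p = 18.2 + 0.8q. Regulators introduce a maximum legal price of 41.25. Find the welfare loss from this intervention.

9.64

Competitive equilibrium: 64.5 − 0.625q = 18.2 + 0.8q → q* = 32.4912, p* = 44.193.
At the ceiling p = 41.25, quantity supplied = (41.25 − 18.2)/0.8 = 28.8125.
Willingness to pay at q' = 28.8125: 64.5 − 0.625·28.8125 = 46.4922.
Δq = 32.4912 − 28.8125 = 3.6787; wedge = 46.4922 − 41.25 = 5.2422.
The triangle = ½ × 3.6787 × 5.2422 = 9.64.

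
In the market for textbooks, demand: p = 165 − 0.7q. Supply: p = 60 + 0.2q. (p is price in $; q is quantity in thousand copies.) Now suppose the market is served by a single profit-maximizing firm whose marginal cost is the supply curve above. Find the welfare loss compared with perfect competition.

Competitive equilibrium: 165 − 0.7q = 60 + 0.2q → q* = 116.6667, p* = 83.3333.
Marginal revenue: MR = 165 − 1.4q. Set MR = MC: 165 − 1.4q = 60 + 0.2q → q_m = 65.625.
Price p_m = 165 − 0.7·65.625 = 119.0625; MC(q_m) = 60 + 0.2·65.625 = 73.125.
Competitive q* = 116.6667, so Δq = 51.0417; wedge = 119.0625 − 73.125 = 45.9375.
DWL = ½ × 51.0417 × 45.9375 = $1172.36 thousand.

$1172.36 thousand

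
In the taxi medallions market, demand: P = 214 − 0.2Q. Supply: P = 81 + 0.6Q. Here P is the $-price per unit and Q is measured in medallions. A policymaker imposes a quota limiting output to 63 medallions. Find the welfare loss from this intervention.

$4264.225

Competitive equilibrium: 214 − 0.2Q = 81 + 0.6Q → Q* = 166.25, P* = 180.75.
At Q = 63: demand price = 214 − 0.2·63 = 201.4; supply price = 81 + 0.6·63 = 118.8.
ΔQ = 166.25 − 63 = 103.25; wedge = 201.4 − 118.8 = 82.6.
Welfare loss = ½ × 103.25 × 82.6 = $4264.225.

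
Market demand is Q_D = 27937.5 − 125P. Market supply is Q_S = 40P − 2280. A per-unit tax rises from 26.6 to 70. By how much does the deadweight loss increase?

63521.82

In inverse form: demand P = 223.5 − 0.008Q, supply P = 57 + 0.025Q.
Competitive equilibrium: 223.5 − 0.008Q = 57 + 0.025Q → Q* = 5045.4545, P* = 183.1364.
For a per-unit tax t: ΔQ = t/0.033, so DWL = ½·t·(t/0.033) = t²/0.066.
At t = 26.6: DWL = 10720.606. At t = 70: DWL = 74242.424.
Increase = 74242.424 − 10720.606 = 63521.82.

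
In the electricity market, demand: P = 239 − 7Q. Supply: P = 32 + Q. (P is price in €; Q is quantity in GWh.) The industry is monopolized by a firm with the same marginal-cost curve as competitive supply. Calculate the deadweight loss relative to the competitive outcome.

Competitive equilibrium: 239 − 7Q = 32 + Q → Q* = 25.875, P* = 57.875.
Marginal revenue: MR = 239 − 14Q. Set MR = MC: 239 − 14Q = 32 + Q → Q_m = 13.8.
Price P_m = 239 − 7·13.8 = 142.4; MC(Q_m) = 32 + 1·13.8 = 45.8.
Competitive Q* = 25.875, so ΔQ = 12.075; wedge = 142.4 − 45.8 = 96.6.
Deadweight loss = ½ × 12.075 × 96.6 = €583.22.

€583.22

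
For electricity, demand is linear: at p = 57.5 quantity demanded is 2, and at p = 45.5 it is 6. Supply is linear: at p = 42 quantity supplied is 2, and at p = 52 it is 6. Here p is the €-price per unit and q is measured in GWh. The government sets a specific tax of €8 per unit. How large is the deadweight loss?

Demand slope = (45.5 − 57.5)/(6 − 2) = −3, so p = 63.5 − 3q.
Supply slope = (52 − 42)/(6 − 2) = 2.5, so p = 37 + 2.5q.
Competitive equilibrium: 63.5 − 3q = 37 + 2.5q → q* = 4.8182, p* = 49.0455.
With the tax, the buyer price exceeds the seller price by 8: (63.5 − 3q) − (37 + 2.5q) = 8 → q' = 3.3636.
Δq = 4.8182 − 3.3636 = 1.4546; the wedge equals the tax, 8.
Welfare loss = ½ × 1.4546 × 8 = €5.82.

€5.82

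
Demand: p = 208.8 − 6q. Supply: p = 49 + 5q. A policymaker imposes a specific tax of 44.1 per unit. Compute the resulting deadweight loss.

Competitive equilibrium: 208.8 − 6q = 49 + 5q → q* = 14.5273, p* = 121.6364.
With the tax, the buyer price exceeds the seller price by 44.1: (208.8 − 6q) − (49 + 5q) = 44.1 → q' = 10.5182.
Δq = 14.5273 − 10.5182 = 4.0091; the wedge equals the tax, 44.1.
Deadweight loss = ½ × 4.0091 × 44.1 = 88.40.

88.40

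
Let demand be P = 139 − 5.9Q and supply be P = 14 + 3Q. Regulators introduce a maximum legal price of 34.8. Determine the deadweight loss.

Competitive equilibrium: 139 − 5.9Q = 14 + 3Q → Q* = 14.0449, P* = 56.1348.
At the ceiling P = 34.8, quantity supplied = (34.8 − 14)/3 = 6.9333.
Willingness to pay at Q' = 6.9333: 139 − 5.9·6.9333 = 98.0935.
ΔQ = 14.0449 − 6.9333 = 7.1116; wedge = 98.0935 − 34.8 = 63.2935.
Deadweight loss = ½ × 7.1116 × 63.2935 = 225.06.

225.06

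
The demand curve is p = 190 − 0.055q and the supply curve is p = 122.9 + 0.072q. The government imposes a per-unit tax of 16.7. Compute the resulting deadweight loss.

Competitive equilibrium: 190 − 0.055q = 122.9 + 0.072q → q* = 528.3465, p* = 160.9409.
With the tax, the buyer price exceeds the seller price by 16.7: (190 − 0.055q) − (122.9 + 0.072q) = 16.7 → q' = 396.8504.
Δq = 528.3465 − 396.8504 = 131.4961; the wedge equals the tax, 16.7.
Deadweight loss = ½ × 131.4961 × 16.7 = 1097.99.

1097.99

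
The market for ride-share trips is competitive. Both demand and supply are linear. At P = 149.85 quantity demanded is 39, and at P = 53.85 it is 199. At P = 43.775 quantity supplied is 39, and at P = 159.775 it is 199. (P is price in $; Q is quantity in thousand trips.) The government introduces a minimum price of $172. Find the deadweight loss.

$9064.82 thousand

Demand slope = (53.85 − 149.85)/(199 − 39) = −0.6, so P = 173.25 − 0.6Q.
Supply slope = (159.775 − 43.775)/(199 − 39) = 0.725, so P = 15.5 + 0.725Q.
Competitive equilibrium: 173.25 − 0.6Q = 15.5 + 0.725Q → Q* = 119.0566, P* = 101.816.
At the floor P = 172, quantity demanded = (173.25 − 172)/0.6 = 2.0833.
Sellers' marginal cost at Q' = 2.0833: 15.5 + 0.725·2.0833 = 17.0104.
ΔQ = 119.0566 − 2.0833 = 116.9733; wedge = 172 − 17.0104 = 154.9896.
Welfare loss = ½ × 116.9733 × 154.9896 = $9064.82 thousand.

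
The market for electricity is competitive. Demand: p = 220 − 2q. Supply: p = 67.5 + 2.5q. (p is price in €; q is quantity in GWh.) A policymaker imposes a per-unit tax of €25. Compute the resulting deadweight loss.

Competitive equilibrium: 220 − 2q = 67.5 + 2.5q → q* = 33.88889, p* = 152.22222.
With the tax, the buyer price exceeds the seller price by 25: (220 − 2q) − (67.5 + 2.5q) = 25 → q' = 28.33333.
Δq = 33.88889 − 28.33333 = 5.55556; the wedge equals the tax, 25.
The triangle = ½ × 5.55556 × 25 = €69.44.

€69.44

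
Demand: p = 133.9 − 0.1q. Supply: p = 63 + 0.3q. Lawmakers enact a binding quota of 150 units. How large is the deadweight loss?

148.51

Competitive equilibrium: 133.9 − 0.1q = 63 + 0.3q → q* = 177.25, p* = 116.175.
At q = 150: demand price = 133.9 − 0.1·150 = 118.9; supply price = 63 + 0.3·150 = 108.
Δq = 177.25 − 150 = 27.25; wedge = 118.9 − 108 = 10.9.
Welfare loss = ½ × 27.25 × 10.9 = 148.51.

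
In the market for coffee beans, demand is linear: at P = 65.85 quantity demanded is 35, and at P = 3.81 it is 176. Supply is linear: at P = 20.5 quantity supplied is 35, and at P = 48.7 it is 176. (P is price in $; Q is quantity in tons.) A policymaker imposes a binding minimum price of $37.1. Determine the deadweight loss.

$9.75

Demand slope = (3.81 − 65.85)/(176 − 35) = −0.44, so P = 81.25 − 0.44Q.
Supply slope = (48.7 − 20.5)/(176 − 35) = 0.2, so P = 13.5 + 0.2Q.
Competitive equilibrium: 81.25 − 0.44Q = 13.5 + 0.2Q → Q* = 105.8594, P* = 34.6719.
At the floor P = 37.1, quantity demanded = (81.25 − 37.1)/0.44 = 100.3409.
Sellers' marginal cost at Q' = 100.3409: 13.5 + 0.2·100.3409 = 33.5682.
ΔQ = 105.8594 − 100.3409 = 5.5185; wedge = 37.1 − 33.5682 = 3.5318.
The triangle = ½ × 5.5185 × 3.5318 = $9.75.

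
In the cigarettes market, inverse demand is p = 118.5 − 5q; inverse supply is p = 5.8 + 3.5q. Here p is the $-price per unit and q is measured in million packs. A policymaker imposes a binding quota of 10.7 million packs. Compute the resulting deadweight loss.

$27.83 million

Competitive equilibrium: 118.5 − 5q = 5.8 + 3.5q → q* = 13.2588, p* = 52.2059.
At q = 10.7: demand price = 118.5 − 5·10.7 = 65; supply price = 5.8 + 3.5·10.7 = 43.25.
Δq = 13.2588 − 10.7 = 2.5588; wedge = 65 − 43.25 = 21.75.
The triangle = ½ × 2.5588 × 21.75 = $27.83 million.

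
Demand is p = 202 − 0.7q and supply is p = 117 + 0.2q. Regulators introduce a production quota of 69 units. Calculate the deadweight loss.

Competitive equilibrium: 202 − 0.7q = 117 + 0.2q → q* = 94.4444, p* = 135.8889.
At q = 69: demand price = 202 − 0.7·69 = 153.7; supply price = 117 + 0.2·69 = 130.8.
Δq = 94.4444 − 69 = 25.4444; wedge = 153.7 − 130.8 = 22.9.
DWL = ½ × 25.4444 × 22.9 = 291.34.

291.34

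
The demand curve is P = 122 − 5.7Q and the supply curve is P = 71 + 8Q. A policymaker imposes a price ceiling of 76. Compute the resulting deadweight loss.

Competitive equilibrium: 122 − 5.7Q = 71 + 8Q → Q* = 3.7226, P* = 100.781.
At the ceiling P = 76, quantity supplied = (76 − 71)/8 = 0.625.
Willingness to pay at Q' = 0.625: 122 − 5.7·0.625 = 118.4375.
ΔQ = 3.7226 − 0.625 = 3.0976; wedge = 118.4375 − 76 = 42.4375.
DWL = ½ × 3.0976 × 42.4375 = 65.73.

65.73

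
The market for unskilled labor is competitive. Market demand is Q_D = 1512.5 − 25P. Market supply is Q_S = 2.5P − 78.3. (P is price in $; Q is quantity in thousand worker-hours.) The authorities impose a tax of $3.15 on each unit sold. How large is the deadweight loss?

$11.28 thousand

In inverse form: demand P = 60.5 − 0.04Q, supply P = 31.32 + 0.4Q.
Competitive equilibrium: 60.5 − 0.04Q = 31.32 + 0.4Q → Q* = 66.3182, P* = 57.8473.
With the tax, the buyer price exceeds the seller price by 3.15: (60.5 − 0.04Q) − (31.32 + 0.4Q) = 3.15 → Q' = 59.1591.
ΔQ = 66.3182 − 59.1591 = 7.1591; the wedge equals the tax, 3.15.
Welfare loss = ½ × 7.1591 × 3.15 = $11.28 thousand.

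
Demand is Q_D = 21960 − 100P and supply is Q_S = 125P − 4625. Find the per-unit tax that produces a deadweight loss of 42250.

39

In inverse form: demand P = 219.6 − 0.01Q, supply P = 37 + 0.008Q.
Competitive equilibrium: 219.6 − 0.01Q = 37 + 0.008Q → Q* = 10144.4444, P* = 118.1556.
A tax t gives ΔQ = t/0.018 and wedge t, so DWL = t²/0.036.
t²/0.036 = 42250 → t² = 1521 → t = 39.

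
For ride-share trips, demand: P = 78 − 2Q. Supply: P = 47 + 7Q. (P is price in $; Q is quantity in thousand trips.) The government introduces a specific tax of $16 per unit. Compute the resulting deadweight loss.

$14.22 thousand

Competitive equilibrium: 78 − 2Q = 47 + 7Q → Q* = 3.4444, P* = 71.1111.
With the tax, the buyer price exceeds the seller price by 16: (78 − 2Q) − (47 + 7Q) = 16 → Q' = 1.6667.
ΔQ = 3.4444 − 1.6667 = 1.7777; the wedge equals the tax, 16.
Deadweight loss = ½ × 1.7777 × 16 = $14.22 thousand.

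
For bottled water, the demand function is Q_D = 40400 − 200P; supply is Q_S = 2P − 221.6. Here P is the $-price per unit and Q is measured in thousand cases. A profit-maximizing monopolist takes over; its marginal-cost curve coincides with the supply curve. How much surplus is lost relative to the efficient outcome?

In inverse form: demand P = 202 − 0.005Q, supply P = 110.8 + 0.5Q.
Competitive equilibrium: 202 − 0.005Q = 110.8 + 0.5Q → Q* = 180.5941, P* = 201.097.
Marginal revenue: MR = 202 − 0.01Q. Set MR = MC: 202 − 0.01Q = 110.8 + 0.5Q → Q_m = 178.8235.
Price P_m = 202 − 0.005·178.8235 = 201.1059; MC(Q_m) = 110.8 + 0.5·178.8235 = 200.2118.
Competitive Q* = 180.5941, so ΔQ = 1.7706; wedge = 201.1059 − 200.2118 = 0.8941.
The triangle = ½ × 1.7706 × 0.8941 = $0.79 thousand.

$0.79 thousand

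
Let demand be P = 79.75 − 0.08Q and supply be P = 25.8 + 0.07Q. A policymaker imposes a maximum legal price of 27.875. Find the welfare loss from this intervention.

Competitive equilibrium: 79.75 − 0.08Q = 25.8 + 0.07Q → Q* = 359.6667, P* = 50.9767.
At the ceiling P = 27.875, quantity supplied = (27.875 − 25.8)/0.07 = 29.6429.
Willingness to pay at Q' = 29.6429: 79.75 − 0.08·29.6429 = 77.3786.
ΔQ = 359.6667 − 29.6429 = 330.0238; wedge = 77.3786 − 27.875 = 49.5036.
Welfare loss = ½ × 330.0238 × 49.5036 = 8168.68.

8168.68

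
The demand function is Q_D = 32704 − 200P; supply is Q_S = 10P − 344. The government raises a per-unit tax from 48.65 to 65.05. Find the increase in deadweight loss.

8879.43

In inverse form: demand P = 163.52 − 0.005Q, supply P = 34.4 + 0.1Q.
Competitive equilibrium: 163.52 − 0.005Q = 34.4 + 0.1Q → Q* = 1229.7143, P* = 157.3714.
For a per-unit tax t: ΔQ = t/0.105, so DWL = ½·t·(t/0.105) = t²/0.21.
At t = 48.65: DWL = 11270.583. At t = 65.05: DWL = 20150.012.
Increase = 20150.012 − 11270.583 = 8879.43.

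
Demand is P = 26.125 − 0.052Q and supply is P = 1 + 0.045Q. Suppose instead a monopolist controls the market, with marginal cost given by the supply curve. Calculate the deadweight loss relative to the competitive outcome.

Competitive equilibrium: 26.125 − 0.052Q = 1 + 0.045Q → Q* = 259.0206, P* = 12.6559.
Marginal revenue: MR = 26.125 − 0.104Q. Set MR = MC: 26.125 − 0.104Q = 1 + 0.045Q → Q_m = 168.6242.
Price P_m = 26.125 − 0.052·168.6242 = 17.3565; MC(Q_m) = 1 + 0.045·168.6242 = 8.5881.
Competitive Q* = 259.0206, so ΔQ = 90.3964; wedge = 17.3565 − 8.5881 = 8.7684.
Deadweight loss = ½ × 90.3964 × 8.7684 = 396.32.

396.32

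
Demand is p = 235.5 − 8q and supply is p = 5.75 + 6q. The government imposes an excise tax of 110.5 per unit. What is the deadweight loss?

Competitive equilibrium: 235.5 − 8q = 5.75 + 6q → q* = 16.4107, p* = 104.2143.
With the tax, the buyer price exceeds the seller price by 110.5: (235.5 − 8q) − (5.75 + 6q) = 110.5 → q' = 8.5179.
Δq = 16.4107 − 8.5179 = 7.8928; the wedge equals the tax, 110.5.
The triangle = ½ × 7.8928 × 110.5 = 436.08.

436.08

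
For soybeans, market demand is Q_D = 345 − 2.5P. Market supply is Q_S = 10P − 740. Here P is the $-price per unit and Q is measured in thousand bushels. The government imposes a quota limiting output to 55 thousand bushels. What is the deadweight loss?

$1332.25 thousand

In inverse form: demand P = 138 − 0.4Q, supply P = 74 + 0.1Q.
Competitive equilibrium: 138 − 0.4Q = 74 + 0.1Q → Q* = 128, P* = 86.8.
At Q = 55: demand price = 138 − 0.4·55 = 116; supply price = 74 + 0.1·55 = 79.5.
ΔQ = 128 − 55 = 73; wedge = 116 − 79.5 = 36.5.
The triangle = ½ × 73 × 36.5 = $1332.25 thousand.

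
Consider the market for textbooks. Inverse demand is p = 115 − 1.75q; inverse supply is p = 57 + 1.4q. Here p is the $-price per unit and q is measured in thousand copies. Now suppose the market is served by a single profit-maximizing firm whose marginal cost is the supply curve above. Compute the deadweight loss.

Competitive equilibrium: 115 − 1.75q = 57 + 1.4q → q* = 18.4127, p* = 82.7778.
Marginal revenue: MR = 115 − 3.5q. Set MR = MC: 115 − 3.5q = 57 + 1.4q → q_m = 11.8367.
Price p_m = 115 − 1.75·11.8367 = 94.2858; MC(q_m) = 57 + 1.4·11.8367 = 73.5714.
Competitive q* = 18.4127, so Δq = 6.576; wedge = 94.2858 − 73.5714 = 20.7144.
Welfare loss = ½ × 6.576 × 20.7144 = $68.11 thousand.

$68.11 thousand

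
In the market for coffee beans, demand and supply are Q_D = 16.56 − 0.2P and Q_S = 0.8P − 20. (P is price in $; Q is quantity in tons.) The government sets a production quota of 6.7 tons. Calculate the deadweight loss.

In inverse form: demand P = 82.8 − 5Q, supply P = 25 + 1.25Q.
Competitive equilibrium: 82.8 − 5Q = 25 + 1.25Q → Q* = 9.248, P* = 36.56.
At Q = 6.7: demand price = 82.8 − 5·6.7 = 49.3; supply price = 25 + 1.25·6.7 = 33.375.
ΔQ = 9.248 − 6.7 = 2.548; wedge = 49.3 − 33.375 = 15.925.
The triangle = ½ × 2.548 × 15.925 = $20.29.

$20.29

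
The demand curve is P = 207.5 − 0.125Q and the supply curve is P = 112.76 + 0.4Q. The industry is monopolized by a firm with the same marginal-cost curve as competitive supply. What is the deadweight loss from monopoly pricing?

316.13

Competitive equilibrium: 207.5 − 0.125Q = 112.76 + 0.4Q → Q* = 180.4571, P* = 184.9429.
Marginal revenue: MR = 207.5 − 0.25Q. Set MR = MC: 207.5 − 0.25Q = 112.76 + 0.4Q → Q_m = 145.7538.
Price P_m = 207.5 − 0.125·145.7538 = 189.2808; MC(Q_m) = 112.76 + 0.4·145.7538 = 171.0615.
Competitive Q* = 180.4571, so ΔQ = 34.7033; wedge = 189.2808 − 171.0615 = 18.2193.
DWL = ½ × 34.7033 × 18.2193 = 316.13.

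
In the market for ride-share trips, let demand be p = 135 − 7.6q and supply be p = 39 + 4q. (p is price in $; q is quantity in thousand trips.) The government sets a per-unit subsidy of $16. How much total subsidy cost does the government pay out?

Competitive equilibrium: 135 − 7.6q = 39 + 4q → q* = 8.2759, p* = 72.1034.
The subsidy lowers effective supply by 16: p = 23 + 4q.
New quantity: 135 − 7.6q = 23 + 4q → q' = 9.6552.
Total subsidy cost = 16 × 9.6552 = $154.48 thousand.

$154.48 thousand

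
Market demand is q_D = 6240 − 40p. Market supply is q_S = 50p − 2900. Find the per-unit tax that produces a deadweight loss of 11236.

In inverse form: demand p = 156 − 0.025q, supply p = 58 + 0.02q.
Competitive equilibrium: 156 − 0.025q = 58 + 0.02q → q* = 2177.7778, p* = 101.5556.
A tax t gives Δq = t/0.045 and wedge t, so DWL = t²/0.09.
t²/0.09 = 11236 → t² = 1011.24 → t = 31.8.

31.8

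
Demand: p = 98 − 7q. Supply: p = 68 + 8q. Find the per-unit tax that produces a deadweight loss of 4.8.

12

Competitive equilibrium: 98 − 7q = 68 + 8q → q* = 2, p* = 84.
A tax t gives Δq = t/15 and wedge t, so DWL = t²/30.
t²/30 = 4.8 → t² = 144 → t = 12.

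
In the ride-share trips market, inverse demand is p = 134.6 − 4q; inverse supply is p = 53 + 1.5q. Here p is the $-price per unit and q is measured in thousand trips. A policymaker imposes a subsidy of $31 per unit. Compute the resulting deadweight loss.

Competitive equilibrium: 134.6 − 4q = 53 + 1.5q → q* = 14.8364, p* = 75.2545.
The subsidy lowers effective supply by 31: p = 22 + 1.5q.
New quantity: 134.6 − 4q = 22 + 1.5q → q' = 20.4727.
Overproduction Δq = 20.4727 − 14.8364 = 5.6363; wedge = subsidy = 31.
The triangle = ½ × 5.6363 × 31 = $87.36 thousand.

$87.36 thousand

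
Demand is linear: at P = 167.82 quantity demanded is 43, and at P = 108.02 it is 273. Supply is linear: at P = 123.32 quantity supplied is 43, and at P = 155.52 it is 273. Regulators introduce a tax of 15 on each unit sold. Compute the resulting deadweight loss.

281.25

Demand slope = (108.02 − 167.82)/(273 − 43) = −0.26, so P = 179 − 0.26Q.
Supply slope = (155.52 − 123.32)/(273 − 43) = 0.14, so P = 117.3 + 0.14Q.
Competitive equilibrium: 179 − 0.26Q = 117.3 + 0.14Q → Q* = 154.25, P* = 138.895.
With the tax, the buyer price exceeds the seller price by 15: (179 − 0.26Q) − (117.3 + 0.14Q) = 15 → Q' = 116.75.
ΔQ = 154.25 − 116.75 = 37.5; the wedge equals the tax, 15.
Deadweight loss = ½ × 37.5 × 15 = 281.25.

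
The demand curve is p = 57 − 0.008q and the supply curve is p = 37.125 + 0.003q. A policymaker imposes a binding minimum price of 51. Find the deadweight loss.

6142.76

Competitive equilibrium: 57 − 0.008q = 37.125 + 0.003q → q* = 1806.8182, p* = 42.5455.
At the floor p = 51, quantity demanded = (57 − 51)/0.008 = 750.
Sellers' marginal cost at q' = 750: 37.125 + 0.003·750 = 39.375.
Δq = 1806.8182 − 750 = 1056.8182; wedge = 51 − 39.375 = 11.625.
Deadweight loss = ½ × 1056.8182 × 11.625 = 6142.76.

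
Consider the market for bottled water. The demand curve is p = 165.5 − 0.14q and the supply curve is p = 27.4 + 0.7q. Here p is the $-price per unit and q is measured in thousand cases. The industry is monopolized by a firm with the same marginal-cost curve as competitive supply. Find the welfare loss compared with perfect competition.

$231.68 thousand

Competitive equilibrium: 165.5 − 0.14q = 27.4 + 0.7q → q* = 164.4048, p* = 142.4833.
Marginal revenue: MR = 165.5 − 0.28q. Set MR = MC: 165.5 − 0.28q = 27.4 + 0.7q → q_m = 140.9184.
Price p_m = 165.5 − 0.14·140.9184 = 145.7714; MC(q_m) = 27.4 + 0.7·140.9184 = 126.0429.
Competitive q* = 164.4048, so Δq = 23.4864; wedge = 145.7714 − 126.0429 = 19.7285.
Welfare loss = ½ × 23.4864 × 19.7285 = $231.68 thousand.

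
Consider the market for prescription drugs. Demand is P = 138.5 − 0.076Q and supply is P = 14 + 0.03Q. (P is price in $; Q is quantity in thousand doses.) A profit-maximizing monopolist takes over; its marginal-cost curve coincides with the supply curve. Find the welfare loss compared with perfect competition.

$12749.33 thousand

Competitive equilibrium: 138.5 − 0.076Q = 14 + 0.03Q → Q* = 1174.5283, P* = 49.23585.
Marginal revenue: MR = 138.5 − 0.152Q. Set MR = MC: 138.5 − 0.152Q = 14 + 0.03Q → Q_m = 684.06593.
Price P_m = 138.5 − 0.076·684.06593 = 86.51099; MC(Q_m) = 14 + 0.03·684.06593 = 34.52198.
Competitive Q* = 1174.5283, so ΔQ = 490.46237; wedge = 86.51099 − 34.52198 = 51.98901.
DWL = ½ × 490.46237 × 51.98901 = $12749.33 thousand.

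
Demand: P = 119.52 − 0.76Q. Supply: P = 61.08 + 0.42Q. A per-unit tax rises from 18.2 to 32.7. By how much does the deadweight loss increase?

Competitive equilibrium: 119.52 − 0.76Q = 61.08 + 0.42Q → Q* = 49.5254, P* = 81.8807.
For a per-unit tax t: ΔQ = t/1.18, so DWL = ½·t·(t/1.18) = t²/2.36.
At t = 18.2: DWL = 140.356. At t = 32.7: DWL = 453.089.
Increase = 453.089 − 140.356 = 312.73.

312.73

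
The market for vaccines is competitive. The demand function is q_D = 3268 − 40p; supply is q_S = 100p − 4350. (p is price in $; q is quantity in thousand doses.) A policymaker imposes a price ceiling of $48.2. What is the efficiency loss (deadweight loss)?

In inverse form: demand p = 81.7 − 0.025q, supply p = 43.5 + 0.01q.
Competitive equilibrium: 81.7 − 0.025q = 43.5 + 0.01q → q* = 1091.4286, p* = 54.4143.
At the ceiling p = 48.2, quantity supplied = (48.2 − 43.5)/0.01 = 470.
Willingness to pay at q' = 470: 81.7 − 0.025·470 = 69.95.
Δq = 1091.4286 − 470 = 621.4286; wedge = 69.95 − 48.2 = 21.75.
Welfare loss = ½ × 621.4286 × 21.75 = $6758.04 thousand.

$6758.04 thousand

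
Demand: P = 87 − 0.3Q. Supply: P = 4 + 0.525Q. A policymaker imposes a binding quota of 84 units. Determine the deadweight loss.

Competitive equilibrium: 87 − 0.3Q = 4 + 0.525Q → Q* = 100.6061, P* = 56.8182.
At Q = 84: demand price = 87 − 0.3·84 = 61.8; supply price = 4 + 0.525·84 = 48.1.
ΔQ = 100.6061 − 84 = 16.6061; wedge = 61.8 − 48.1 = 13.7.
The triangle = ½ × 16.6061 × 13.7 = 113.75.

113.75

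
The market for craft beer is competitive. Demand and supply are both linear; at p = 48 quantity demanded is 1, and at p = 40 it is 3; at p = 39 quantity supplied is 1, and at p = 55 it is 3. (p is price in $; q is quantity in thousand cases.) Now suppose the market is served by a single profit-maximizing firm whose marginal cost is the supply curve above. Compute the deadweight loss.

$1.15 thousand

Demand slope = (40 − 48)/(3 − 1) = −4, so p = 52 − 4q.
Supply slope = (55 − 39)/(3 − 1) = 8, so p = 31 + 8q.
Competitive equilibrium: 52 − 4q = 31 + 8q → q* = 1.75, p* = 45.
Marginal revenue: MR = 52 − 8q. Set MR = MC: 52 − 8q = 31 + 8q → q_m = 1.3125.
Price p_m = 52 − 4·1.3125 = 46.75; MC(q_m) = 31 + 8·1.3125 = 41.5.
Competitive q* = 1.75, so Δq = 0.4375; wedge = 46.75 − 41.5 = 5.25.
Welfare loss = ½ × 0.4375 × 5.25 = $1.15 thousand.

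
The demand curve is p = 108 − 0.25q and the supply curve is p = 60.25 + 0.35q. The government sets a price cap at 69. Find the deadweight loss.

Competitive equilibrium: 108 − 0.25q = 60.25 + 0.35q → q* = 79.5833, p* = 88.1042.
At the ceiling p = 69, quantity supplied = (69 − 60.25)/0.35 = 25.
Willingness to pay at q' = 25: 108 − 0.25·25 = 101.75.
Δq = 79.5833 − 25 = 54.5833; wedge = 101.75 − 69 = 32.75.
Welfare loss = ½ × 54.5833 × 32.75 = 893.80.

893.80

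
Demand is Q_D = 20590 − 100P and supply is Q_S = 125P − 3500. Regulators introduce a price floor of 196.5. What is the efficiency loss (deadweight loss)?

719848.90

In inverse form: demand P = 205.9 − 0.01Q, supply P = 28 + 0.008Q.
Competitive equilibrium: 205.9 − 0.01Q = 28 + 0.008Q → Q* = 9883.3333, P* = 107.0667.
At the floor P = 196.5, quantity demanded = (205.9 − 196.5)/0.01 = 940.
Sellers' marginal cost at Q' = 940: 28 + 0.008·940 = 35.52.
ΔQ = 9883.3333 − 940 = 8943.3333; wedge = 196.5 − 35.52 = 160.98.
The triangle = ½ × 8943.3333 × 160.98 = 719848.90.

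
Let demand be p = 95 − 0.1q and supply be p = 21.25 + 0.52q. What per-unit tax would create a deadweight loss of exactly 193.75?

Competitive equilibrium: 95 − 0.1q = 21.25 + 0.52q → q* = 118.9516, p* = 83.1048.
A tax t gives Δq = t/0.62 and wedge t, so DWL = t²/1.24.
t²/1.24 = 193.75 → t² = 240.25 → t = 15.5.

15.5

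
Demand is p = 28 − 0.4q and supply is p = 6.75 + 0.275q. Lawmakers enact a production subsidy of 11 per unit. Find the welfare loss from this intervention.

Competitive equilibrium: 28 − 0.4q = 6.75 + 0.275q → q* = 31.4815, p* = 15.4074.
The subsidy lowers effective supply by 11: p = 0.275q − 4.25.
New quantity: 28 − 0.4q = 0.275q − 4.25 → q' = 47.7778.
Overproduction Δq = 47.7778 − 31.4815 = 16.2963; wedge = subsidy = 11.
Welfare loss = ½ × 16.2963 × 11 = 89.63.

89.63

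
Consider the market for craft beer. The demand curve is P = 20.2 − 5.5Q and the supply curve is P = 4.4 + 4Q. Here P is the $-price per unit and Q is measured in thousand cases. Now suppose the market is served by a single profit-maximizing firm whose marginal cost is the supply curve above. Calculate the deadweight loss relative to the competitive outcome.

$1.77 thousand

Competitive equilibrium: 20.2 − 5.5Q = 4.4 + 4Q → Q* = 1.6632, P* = 11.0526.
Marginal revenue: MR = 20.2 − 11Q. Set MR = MC: 20.2 − 11Q = 4.4 + 4Q → Q_m = 1.0533.
Price P_m = 20.2 − 5.5·1.0533 = 14.4069; MC(Q_m) = 4.4 + 4·1.0533 = 8.6132.
Competitive Q* = 1.6632, so ΔQ = 0.6099; wedge = 14.4069 − 8.6132 = 5.7937.
Welfare loss = ½ × 0.6099 × 5.7937 = $1.77 thousand.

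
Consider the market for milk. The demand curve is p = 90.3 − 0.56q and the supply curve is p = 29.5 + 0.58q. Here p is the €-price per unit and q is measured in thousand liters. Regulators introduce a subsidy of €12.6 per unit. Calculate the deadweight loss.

€69.63 thousand

Competitive equilibrium: 90.3 − 0.56q = 29.5 + 0.58q → q* = 53.3333, p* = 60.4333.
The subsidy lowers effective supply by 12.6: p = 16.9 + 0.58q.
New quantity: 90.3 − 0.56q = 16.9 + 0.58q → q' = 64.386.
Overproduction Δq = 64.386 − 53.3333 = 11.0527; wedge = subsidy = 12.6.
Deadweight loss = ½ × 11.0527 × 12.6 = €69.63 thousand.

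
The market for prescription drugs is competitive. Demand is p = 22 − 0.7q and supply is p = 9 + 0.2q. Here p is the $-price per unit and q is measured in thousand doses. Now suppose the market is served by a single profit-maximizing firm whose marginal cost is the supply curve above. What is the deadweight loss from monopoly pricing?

Competitive equilibrium: 22 − 0.7q = 9 + 0.2q → q* = 14.4444, p* = 11.8889.
Marginal revenue: MR = 22 − 1.4q. Set MR = MC: 22 − 1.4q = 9 + 0.2q → q_m = 8.125.
Price p_m = 22 − 0.7·8.125 = 16.3125; MC(q_m) = 9 + 0.2·8.125 = 10.625.
Competitive q* = 14.4444, so Δq = 6.3194; wedge = 16.3125 − 10.625 = 5.6875.
DWL = ½ × 6.3194 × 5.6875 = $17.97 thousand.

$17.97 thousand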